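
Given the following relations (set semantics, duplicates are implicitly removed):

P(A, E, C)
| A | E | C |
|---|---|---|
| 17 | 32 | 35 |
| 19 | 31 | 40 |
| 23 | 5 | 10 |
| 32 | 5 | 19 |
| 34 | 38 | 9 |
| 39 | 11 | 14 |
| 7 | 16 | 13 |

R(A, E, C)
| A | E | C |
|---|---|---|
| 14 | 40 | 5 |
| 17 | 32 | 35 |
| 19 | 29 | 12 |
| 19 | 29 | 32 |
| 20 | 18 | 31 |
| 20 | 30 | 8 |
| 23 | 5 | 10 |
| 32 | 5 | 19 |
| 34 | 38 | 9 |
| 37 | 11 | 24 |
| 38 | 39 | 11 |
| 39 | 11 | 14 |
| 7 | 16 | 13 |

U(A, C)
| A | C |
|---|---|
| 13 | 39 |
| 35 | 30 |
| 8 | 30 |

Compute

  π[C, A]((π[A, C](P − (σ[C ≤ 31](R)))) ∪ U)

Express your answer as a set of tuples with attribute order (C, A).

{(30, 35), (30, 8), (35, 17), (39, 13), (40, 19)}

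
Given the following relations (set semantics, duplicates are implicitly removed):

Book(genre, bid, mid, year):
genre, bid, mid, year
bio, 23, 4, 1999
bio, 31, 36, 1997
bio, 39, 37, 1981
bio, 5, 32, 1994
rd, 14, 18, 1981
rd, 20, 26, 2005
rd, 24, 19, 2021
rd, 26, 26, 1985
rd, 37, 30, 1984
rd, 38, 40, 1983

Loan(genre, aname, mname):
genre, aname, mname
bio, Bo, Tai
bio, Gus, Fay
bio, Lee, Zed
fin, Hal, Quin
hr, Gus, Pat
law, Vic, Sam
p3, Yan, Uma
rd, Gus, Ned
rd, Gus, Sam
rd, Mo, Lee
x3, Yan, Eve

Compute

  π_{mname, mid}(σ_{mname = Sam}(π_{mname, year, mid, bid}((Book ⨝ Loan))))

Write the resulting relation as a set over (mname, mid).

{(Sam, 18), (Sam, 19), (Sam, 26), (Sam, 30), (Sam, 40)}

Joining Book and Loan on genre yields {(bio, 23, 4, 1999, Bo, Tai), (bio, 23, 4, 1999, Gus, Fay), (bio, 23, 4, 1999, Lee, Zed), (bio, 31, 36, 1997, Bo, Tai), (bio, 31, 36, 1997, Gus, Fay), (bio, 31, 36, 1997, Lee, Zed), (bio, 39, 37, 1981, Bo, Tai), (bio, 39, 37, 1981, Gus, Fay), (bio, 39, 37, 1981, Lee, Zed), (bio, 5, 32, 1994, Bo, Tai), (bio, 5, 32, 1994, Gus, Fay), (bio, 5, 32, 1994, Lee, Zed), (rd, 14, 18, 1981, Gus, Ned), (rd, 14, 18, 1981, Gus, Sam), (rd, 14, 18, 1981, Mo, Lee), (rd, 20, 26, 2005, Gus, Ned), (rd, 20, 26, 2005, Gus, Sam), (rd, 20, 26, 2005, Mo, Lee), (rd, 24, 19, 2021, Gus, Ned), (rd, 24, 19, 2021, Gus, Sam), (rd, 24, 19, 2021, Mo, Lee), (rd, 26, 26, 1985, Gus, Ned), (rd, 26, 26, 1985, Gus, Sam), (rd, 26, 26, 1985, Mo, Lee), (rd, 37, 30, 1984, Gus, Ned), (rd, 37, 30, 1984, Gus, Sam), (rd, 37, 30, 1984, Mo, Lee), (rd, 38, 40, 1983, Gus, Ned), (rd, 38, 40, 1983, Gus, Sam), (rd, 38, 40, 1983, Mo, Lee)}.
π_{mname, year, mid, bid} gives {(Fay, 1981, 37, 39), (Fay, 1994, 32, 5), (Fay, 1997, 36, 31), (Fay, 1999, 4, 23), (Lee, 1981, 18, 14), (Lee, 1983, 40, 38), (Lee, 1984, 30, 37), (Lee, 1985, 26, 26), (Lee, 2005, 26, 20), (Lee, 2021, 19, 24), (Ned, 1981, 18, 14), (Ned, 1983, 40, 38), (Ned, 1984, 30, 37), (Ned, 1985, 26, 26), (Ned, 2005, 26, 20), (Ned, 2021, 19, 24), (Sam, 1981, 18, 14), (Sam, 1983, 40, 38), (Sam, 1984, 30, 37), (Sam, 1985, 26, 26), (Sam, 2005, 26, 20), (Sam, 2021, 19, 24), (Tai, 1981, 37, 39), (Tai, 1994, 32, 5), (Tai, 1997, 36, 31), (Tai, 1999, 4, 23), (Zed, 1981, 37, 39), (Zed, 1994, 32, 5), (Zed, 1997, 36, 31), (Zed, 1999, 4, 23)}.
Selection mname = Sam: {(Sam, 1981, 18, 14), (Sam, 1983, 40, 38), (Sam, 1984, 30, 37), (Sam, 1985, 26, 26), (Sam, 2005, 26, 20), (Sam, 2021, 19, 24)}
π_{mname, mid} gives {(Sam, 18), (Sam, 19), (Sam, 26), (Sam, 30), (Sam, 40)} (1 duplicate(s) eliminated).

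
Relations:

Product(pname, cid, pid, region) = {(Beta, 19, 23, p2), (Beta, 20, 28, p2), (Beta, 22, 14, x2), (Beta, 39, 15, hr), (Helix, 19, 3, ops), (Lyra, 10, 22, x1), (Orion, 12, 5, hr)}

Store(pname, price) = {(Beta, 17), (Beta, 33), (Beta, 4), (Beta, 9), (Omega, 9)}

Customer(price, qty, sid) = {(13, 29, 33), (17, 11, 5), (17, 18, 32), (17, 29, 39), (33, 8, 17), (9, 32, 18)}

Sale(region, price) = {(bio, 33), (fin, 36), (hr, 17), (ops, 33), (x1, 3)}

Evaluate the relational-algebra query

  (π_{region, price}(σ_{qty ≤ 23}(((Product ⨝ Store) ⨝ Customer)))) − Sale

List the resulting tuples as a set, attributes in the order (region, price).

Natural join on pname: {(Beta, 19, 23, p2, 17), (Beta, 19, 23, p2, 33), (Beta, 19, 23, p2, 4), (Beta, 19, 23, p2, 9), (Beta, 20, 28, p2, 17), (Beta, 20, 28, p2, 33), (Beta, 20, 28, p2, 4), (Beta, 20, 28, p2, 9), (Beta, 22, 14, x2, 17), (Beta, 22, 14, x2, 33), (Beta, 22, 14, x2, 4), (Beta, 22, 14, x2, 9), (Beta, 39, 15, hr, 17), (Beta, 39, 15, hr, 33), (Beta, 39, 15, hr, 4), (Beta, 39, 15, hr, 9)}
Natural join on price: {(Beta, 19, 23, p2, 17, 11, 5), (Beta, 19, 23, p2, 17, 18, 32), (Beta, 19, 23, p2, 17, 29, 39), (Beta, 19, 23, p2, 33, 8, 17), (Beta, 19, 23, p2, 9, 32, 18), (Beta, 20, 28, p2, 17, 11, 5), (Beta, 20, 28, p2, 17, 18, 32), (Beta, 20, 28, p2, 17, 29, 39), (Beta, 20, 28, p2, 33, 8, 17), (Beta, 20, 28, p2, 9, 32, 18), (Beta, 22, 14, x2, 17, 11, 5), (Beta, 22, 14, x2, 17, 18, 32), (Beta, 22, 14, x2, 17, 29, 39), (Beta, 22, 14, x2, 33, 8, 17), (Beta, 22, 14, x2, 9, 32, 18), (Beta, 39, 15, hr, 17, 11, 5), (Beta, 39, 15, hr, 17, 18, 32), (Beta, 39, 15, hr, 17, 29, 39), (Beta, 39, 15, hr, 33, 8, 17), (Beta, 39, 15, hr, 9, 32, 18)}
Filtering on qty ≤ 23 leaves {(Beta, 19, 23, p2, 17, 11, 5), (Beta, 19, 23, p2, 17, 18, 32), (Beta, 19, 23, p2, 33, 8, 17), (Beta, 20, 28, p2, 17, 11, 5), (Beta, 20, 28, p2, 17, 18, 32), (Beta, 20, 28, p2, 33, 8, 17), (Beta, 22, 14, x2, 17, 11, 5), (Beta, 22, 14, x2, 17, 18, 32), (Beta, 22, 14, x2, 33, 8, 17), (Beta, 39, 15, hr, 17, 11, 5), (Beta, 39, 15, hr, 17, 18, 32), (Beta, 39, 15, hr, 33, 8, 17)}.
Keep only column(s) region, price (6 duplicate(s) eliminated): {(hr, 17), (hr, 33), (p2, 17), (p2, 33), (x2, 17), (x2, 33)}
Difference: {(hr, 17), (hr, 33), (p2, 17), (p2, 33), (x2, 17), (x2, 33)} with {(bio, 33), (fin, 36), (hr, 17), (ops, 33), (x1, 3)} → {(hr, 33), (p2, 17), (p2, 33), (x2, 17), (x2, 33)}

{(hr, 33), (p2, 17), (p2, 33), (x2, 17), (x2, 33)}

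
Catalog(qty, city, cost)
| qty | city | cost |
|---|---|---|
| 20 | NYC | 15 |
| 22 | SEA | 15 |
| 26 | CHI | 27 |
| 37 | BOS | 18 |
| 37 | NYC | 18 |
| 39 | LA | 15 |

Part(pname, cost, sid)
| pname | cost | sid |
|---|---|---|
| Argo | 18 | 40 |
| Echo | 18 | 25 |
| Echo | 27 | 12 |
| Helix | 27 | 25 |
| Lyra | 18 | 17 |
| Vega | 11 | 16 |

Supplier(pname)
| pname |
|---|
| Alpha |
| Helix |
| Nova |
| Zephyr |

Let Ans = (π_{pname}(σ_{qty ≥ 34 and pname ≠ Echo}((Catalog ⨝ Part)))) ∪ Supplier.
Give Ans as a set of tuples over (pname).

{Alpha, Argo, Helix, Lyra, Nova, Zephyr}

Natural join on cost: {(26, CHI, 27, Echo, 12), (26, CHI, 27, Helix, 25), (37, BOS, 18, Argo, 40), (37, BOS, 18, Echo, 25), (37, BOS, 18, Lyra, 17), (37, NYC, 18, Argo, 40), (37, NYC, 18, Echo, 25), (37, NYC, 18, Lyra, 17)}
σ[qty ≥ 34 and pname ≠ Echo]: keep tuples satisfying qty ≥ 34 and pname ≠ Echo → {(37, BOS, 18, Argo, 40), (37, BOS, 18, Lyra, 17), (37, NYC, 18, Argo, 40), (37, NYC, 18, Lyra, 17)}
Projecting to pname (2 duplicate(s) eliminated): {Argo, Lyra}
Union: {Argo, Lyra} with {Alpha, Helix, Nova, Zephyr} → {Alpha, Argo, Helix, Lyra, Nova, Zephyr}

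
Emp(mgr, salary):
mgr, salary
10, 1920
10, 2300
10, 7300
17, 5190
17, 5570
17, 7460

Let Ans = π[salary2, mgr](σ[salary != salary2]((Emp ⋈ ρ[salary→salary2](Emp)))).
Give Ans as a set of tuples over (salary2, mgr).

ρ[salary→salary2]: schema becomes (mgr, salary2); tuples unchanged.
Joining Emp and ρ[salary→salary2](Emp) on mgr yields {(10, 1920, 1920), (10, 1920, 2300), (10, 1920, 7300), (10, 2300, 1920), (10, 2300, 2300), (10, 2300, 7300), (10, 7300, 1920), (10, 7300, 2300), (10, 7300, 7300), (17, 5190, 5190), (17, 5190, 5570), (17, 5190, 7460), (17, 5570, 5190), (17, 5570, 5570), (17, 5570, 7460), (17, 7460, 5190), (17, 7460, 5570), (17, 7460, 7460)}.
Apply σ_{salary != salary2}; surviving tuples: {(10, 1920, 2300), (10, 1920, 7300), (10, 2300, 1920), (10, 2300, 7300), (10, 7300, 1920), (10, 7300, 2300), (17, 5190, 5570), (17, 5190, 7460), (17, 5570, 5190), (17, 5570, 7460), (17, 7460, 5190), (17, 7460, 5570)}
Projecting to salary2, mgr (6 duplicate(s) eliminated): {(1920, 10), (2300, 10), (5190, 17), (5570, 17), (7300, 10), (7460, 17)}

{(1920, 10), (2300, 10), (5190, 17), (5570, 17), (7300, 10), (7460, 17)}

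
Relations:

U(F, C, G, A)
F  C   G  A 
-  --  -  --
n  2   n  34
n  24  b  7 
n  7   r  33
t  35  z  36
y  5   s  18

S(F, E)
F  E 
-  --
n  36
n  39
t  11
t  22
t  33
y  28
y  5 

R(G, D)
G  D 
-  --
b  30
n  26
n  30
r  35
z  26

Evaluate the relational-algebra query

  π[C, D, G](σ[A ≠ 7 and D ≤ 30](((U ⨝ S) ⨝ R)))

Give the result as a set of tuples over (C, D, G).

Natural join on F: {(n, 2, n, 34, 36), (n, 2, n, 34, 39), (n, 24, b, 7, 36), (n, 24, b, 7, 39), (n, 7, r, 33, 36), (n, 7, r, 33, 39), (t, 35, z, 36, 11), (t, 35, z, 36, 22), (t, 35, z, 36, 33), (y, 5, s, 18, 28), (y, 5, s, 18, 5)}
Natural join on G: {(n, 2, n, 34, 36, 26), (n, 2, n, 34, 36, 30), (n, 2, n, 34, 39, 26), (n, 2, n, 34, 39, 30), (n, 24, b, 7, 36, 30), (n, 24, b, 7, 39, 30), (n, 7, r, 33, 36, 35), (n, 7, r, 33, 39, 35), (t, 35, z, 36, 11, 26), (t, 35, z, 36, 22, 26), (t, 35, z, 36, 33, 26)}
Filtering on A ≠ 7 and D ≤ 30 leaves {(n, 2, n, 34, 36, 26), (n, 2, n, 34, 36, 30), (n, 2, n, 34, 39, 26), (n, 2, n, 34, 39, 30), (t, 35, z, 36, 11, 26), (t, 35, z, 36, 22, 26), (t, 35, z, 36, 33, 26)}.
π_{C, D, G} gives {(2, 26, n), (2, 30, n), (35, 26, z)} (4 duplicate(s) eliminated).

{(2, 26, n), (2, 30, n), (35, 26, z)}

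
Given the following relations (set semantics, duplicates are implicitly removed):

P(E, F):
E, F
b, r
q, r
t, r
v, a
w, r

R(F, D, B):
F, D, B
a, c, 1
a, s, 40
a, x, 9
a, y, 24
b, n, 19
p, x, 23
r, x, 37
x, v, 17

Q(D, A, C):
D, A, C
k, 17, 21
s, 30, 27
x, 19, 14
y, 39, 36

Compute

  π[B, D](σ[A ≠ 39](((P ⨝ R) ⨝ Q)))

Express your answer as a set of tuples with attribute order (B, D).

P ⋈ R (natural join on F): {(b, r, x, 37), (q, r, x, 37), (t, r, x, 37), (v, a, c, 1), (v, a, s, 40), (v, a, x, 9), (v, a, y, 24), (w, r, x, 37)}
(P ⨝ R) ⋈ Q (natural join on D): {(b, r, x, 37, 19, 14), (q, r, x, 37, 19, 14), (t, r, x, 37, 19, 14), (v, a, s, 40, 30, 27), (v, a, x, 9, 19, 14), (v, a, y, 24, 39, 36), (w, r, x, 37, 19, 14)}
Filtering on A ≠ 39 leaves {(b, r, x, 37, 19, 14), (q, r, x, 37, 19, 14), (t, r, x, 37, 19, 14), (v, a, s, 40, 30, 27), (v, a, x, 9, 19, 14), (w, r, x, 37, 19, 14)}.
π_{B, D} gives {(37, x), (40, s), (9, x)} (3 duplicate(s) eliminated).

{(37, x), (40, s), (9, x)}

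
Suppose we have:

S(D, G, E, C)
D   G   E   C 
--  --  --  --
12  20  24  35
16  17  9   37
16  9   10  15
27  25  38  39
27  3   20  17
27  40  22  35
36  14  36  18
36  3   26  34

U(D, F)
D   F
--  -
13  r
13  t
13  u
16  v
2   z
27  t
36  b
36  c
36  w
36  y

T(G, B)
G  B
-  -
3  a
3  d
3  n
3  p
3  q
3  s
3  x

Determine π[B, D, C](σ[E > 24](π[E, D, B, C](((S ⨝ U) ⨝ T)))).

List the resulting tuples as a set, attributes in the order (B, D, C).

{(a, 36, 34), (d, 36, 34), (n, 36, 34), (p, 36, 34), (q, 36, 34), (s, 36, 34), (x, 36, 34)}

Joining S and U on D yields {(16, 17, 9, 37, v), (16, 9, 10, 15, v), (27, 25, 38, 39, t), (27, 3, 20, 17, t), (27, 40, 22, 35, t), (36, 14, 36, 18, b), (36, 14, 36, 18, c), (36, 14, 36, 18, w), (36, 14, 36, 18, y), (36, 3, 26, 34, b), (36, 3, 26, 34, c), (36, 3, 26, 34, w), (36, 3, 26, 34, y)}.
Joining (S ⨝ U) and T on G yields {(27, 3, 20, 17, t, a), (27, 3, 20, 17, t, d), (27, 3, 20, 17, t, n), (27, 3, 20, 17, t, p), (27, 3, 20, 17, t, q), (27, 3, 20, 17, t, s), (27, 3, 20, 17, t, x), (36, 3, 26, 34, b, a), (36, 3, 26, 34, b, d), (36, 3, 26, 34, b, n), (36, 3, 26, 34, b, p), (36, 3, 26, 34, b, q), (36, 3, 26, 34, b, s), (36, 3, 26, 34, b, x), (36, 3, 26, 34, c, a), (36, 3, 26, 34, c, d), (36, 3, 26, 34, c, n), (36, 3, 26, 34, c, p), (36, 3, 26, 34, c, q), (36, 3, 26, 34, c, s), (36, 3, 26, 34, c, x), (36, 3, 26, 34, w, a), (36, 3, 26, 34, w, d), (36, 3, 26, 34, w, n), (36, 3, 26, 34, w, p), (36, 3, 26, 34, w, q), (36, 3, 26, 34, w, s), (36, 3, 26, 34, w, x), (36, 3, 26, 34, y, a), (36, 3, 26, 34, y, d), (36, 3, 26, 34, y, n), (36, 3, 26, 34, y, p), (36, 3, 26, 34, y, q), (36, 3, 26, 34, y, s), (36, 3, 26, 34, y, x)}.
π_{E, D, B, C} gives {(20, 27, a, 17), (20, 27, d, 17), (20, 27, n, 17), (20, 27, p, 17), (20, 27, q, 17), (20, 27, s, 17), (20, 27, x, 17), (26, 36, a, 34), (26, 36, d, 34), (26, 36, n, 34), (26, 36, p, 34), (26, 36, q, 34), (26, 36, s, 34), (26, 36, x, 34)} (21 duplicate(s) eliminated).
Selection E > 24: {(26, 36, a, 34), (26, 36, d, 34), (26, 36, n, 34), (26, 36, p, 34), (26, 36, q, 34), (26, 36, s, 34), (26, 36, x, 34)}
π_{B, D, C} gives {(a, 36, 34), (d, 36, 34), (n, 36, 34), (p, 36, 34), (q, 36, 34), (s, 36, 34), (x, 36, 34)}.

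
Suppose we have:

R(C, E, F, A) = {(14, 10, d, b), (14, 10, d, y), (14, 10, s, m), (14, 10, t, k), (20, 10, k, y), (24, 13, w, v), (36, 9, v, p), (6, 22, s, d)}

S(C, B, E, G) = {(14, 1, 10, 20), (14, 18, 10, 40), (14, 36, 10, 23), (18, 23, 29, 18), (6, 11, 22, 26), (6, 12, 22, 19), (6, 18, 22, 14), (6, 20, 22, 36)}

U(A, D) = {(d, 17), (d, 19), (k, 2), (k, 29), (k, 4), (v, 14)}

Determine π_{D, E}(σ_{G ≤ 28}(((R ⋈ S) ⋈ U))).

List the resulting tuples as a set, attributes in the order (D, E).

{(17, 22), (19, 22), (2, 10), (29, 10), (4, 10)}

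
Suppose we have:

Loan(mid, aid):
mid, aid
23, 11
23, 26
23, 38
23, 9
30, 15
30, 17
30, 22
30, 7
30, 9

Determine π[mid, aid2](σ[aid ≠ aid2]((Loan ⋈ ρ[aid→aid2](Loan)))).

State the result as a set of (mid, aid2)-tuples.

ρ[aid→aid2]: schema becomes (mid, aid2); tuples unchanged.
Natural join on mid: {(23, 11, 11), (23, 11, 26), (23, 11, 38), (23, 11, 9), (23, 26, 11), (23, 26, 26), (23, 26, 38), (23, 26, 9), (23, 38, 11), (23, 38, 26), (23, 38, 38), (23, 38, 9), (23, 9, 11), (23, 9, 26), (23, 9, 38), (23, 9, 9), (30, 15, 15), (30, 15, 17), (30, 15, 22), (30, 15, 7), (30, 15, 9), (30, 17, 15), (30, 17, 17), (30, 17, 22), (30, 17, 7), (30, 17, 9), (30, 22, 15), (30, 22, 17), (30, 22, 22), (30, 22, 7), (30, 22, 9), (30, 7, 15), (30, 7, 17), (30, 7, 22), (30, 7, 7), (30, 7, 9), (30, 9, 15), (30, 9, 17), (30, 9, 22), (30, 9, 7), (30, 9, 9)}
Selection aid ≠ aid2: {(23, 11, 26), (23, 11, 38), (23, 11, 9), (23, 26, 11), (23, 26, 38), (23, 26, 9), (23, 38, 11), (23, 38, 26), (23, 38, 9), (23, 9, 11), (23, 9, 26), (23, 9, 38), (30, 15, 17), (30, 15, 22), (30, 15, 7), (30, 15, 9), (30, 17, 15), (30, 17, 22), (30, 17, 7), (30, 17, 9), (30, 22, 15), (30, 22, 17), (30, 22, 7), (30, 22, 9), (30, 7, 15), (30, 7, 17), (30, 7, 22), (30, 7, 9), (30, 9, 15), (30, 9, 17), (30, 9, 22), (30, 9, 7)}
Projecting to mid, aid2 (23 duplicate(s) eliminated): {(23, 11), (23, 26), (23, 38), (23, 9), (30, 15), (30, 17), (30, 22), (30, 7), (30, 9)}

{(23, 11), (23, 26), (23, 38), (23, 9), (30, 15), (30, 17), (30, 22), (30, 7), (30, 9)}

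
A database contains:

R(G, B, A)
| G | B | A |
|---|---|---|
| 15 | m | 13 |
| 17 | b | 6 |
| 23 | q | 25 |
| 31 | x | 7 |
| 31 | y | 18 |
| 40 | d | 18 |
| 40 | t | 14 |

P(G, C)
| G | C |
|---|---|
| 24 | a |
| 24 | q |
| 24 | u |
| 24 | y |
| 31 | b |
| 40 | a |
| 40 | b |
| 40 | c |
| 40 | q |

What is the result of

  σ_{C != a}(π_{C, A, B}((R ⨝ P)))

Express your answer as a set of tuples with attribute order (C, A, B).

Joining R and P on G yields {(31, x, 7, b), (31, y, 18, b), (40, d, 18, a), (40, d, 18, b), (40, d, 18, c), (40, d, 18, q), (40, t, 14, a), (40, t, 14, b), (40, t, 14, c), (40, t, 14, q)}.
π_{C, A, B} gives {(a, 14, t), (a, 18, d), (b, 14, t), (b, 18, d), (b, 18, y), (b, 7, x), (c, 14, t), (c, 18, d), (q, 14, t), (q, 18, d)}.
σ[C != a]: keep tuples satisfying C != a → {(b, 14, t), (b, 18, d), (b, 18, y), (b, 7, x), (c, 14, t), (c, 18, d), (q, 14, t), (q, 18, d)}

{(b, 14, t), (b, 18, d), (b, 18, y), (b, 7, x), (c, 14, t), (c, 18, d), (q, 14, t), (q, 18, d)}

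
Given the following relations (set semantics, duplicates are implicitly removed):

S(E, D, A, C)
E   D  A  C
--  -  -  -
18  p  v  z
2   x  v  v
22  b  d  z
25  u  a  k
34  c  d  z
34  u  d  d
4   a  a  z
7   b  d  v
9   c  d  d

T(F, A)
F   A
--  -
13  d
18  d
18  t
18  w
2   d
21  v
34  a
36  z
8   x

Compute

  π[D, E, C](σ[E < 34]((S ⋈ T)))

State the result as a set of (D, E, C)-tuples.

S ⋈ T (natural join on A): {(18, p, v, z, 21), (2, x, v, v, 21), (22, b, d, z, 13), (22, b, d, z, 18), (22, b, d, z, 2), (25, u, a, k, 34), (34, c, d, z, 13), (34, c, d, z, 18), (34, c, d, z, 2), (34, u, d, d, 13), (34, u, d, d, 18), (34, u, d, d, 2), (4, a, a, z, 34), (7, b, d, v, 13), (7, b, d, v, 18), (7, b, d, v, 2), (9, c, d, d, 13), (9, c, d, d, 18), (9, c, d, d, 2)}
Filtering on E < 34 leaves {(18, p, v, z, 21), (2, x, v, v, 21), (22, b, d, z, 13), (22, b, d, z, 18), (22, b, d, z, 2), (25, u, a, k, 34), (4, a, a, z, 34), (7, b, d, v, 13), (7, b, d, v, 18), (7, b, d, v, 2), (9, c, d, d, 13), (9, c, d, d, 18), (9, c, d, d, 2)}.
π[D, E, C]: project onto (D, E, C) (6 duplicate(s) eliminated) → {(a, 4, z), (b, 22, z), (b, 7, v), (c, 9, d), (p, 18, z), (u, 25, k), (x, 2, v)}

{(a, 4, z), (b, 22, z), (b, 7, v), (c, 9, d), (p, 18, z), (u, 25, k), (x, 2, v)}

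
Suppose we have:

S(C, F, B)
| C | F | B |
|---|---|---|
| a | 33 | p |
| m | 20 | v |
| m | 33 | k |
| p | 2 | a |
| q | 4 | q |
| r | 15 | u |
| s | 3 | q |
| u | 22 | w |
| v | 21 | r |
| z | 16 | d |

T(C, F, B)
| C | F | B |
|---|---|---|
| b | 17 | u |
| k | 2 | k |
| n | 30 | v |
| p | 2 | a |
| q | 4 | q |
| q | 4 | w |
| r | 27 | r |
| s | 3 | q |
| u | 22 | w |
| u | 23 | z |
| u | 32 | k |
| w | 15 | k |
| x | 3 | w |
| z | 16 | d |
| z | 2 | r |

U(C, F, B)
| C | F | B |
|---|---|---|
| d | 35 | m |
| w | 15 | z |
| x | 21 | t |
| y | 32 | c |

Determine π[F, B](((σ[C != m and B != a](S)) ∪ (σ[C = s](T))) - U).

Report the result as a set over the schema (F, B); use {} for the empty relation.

{(15, u), (16, d), (21, r), (22, w), (3, q), (33, p), (4, q)}

Filtering on C != m and B != a leaves {(a, 33, p), (q, 4, q), (r, 15, u), (s, 3, q), (u, 22, w), (v, 21, r), (z, 16, d)}.
Filtering on C = s leaves {(s, 3, q)}.
Union: {(a, 33, p), (q, 4, q), (r, 15, u), (s, 3, q), (u, 22, w), (v, 21, r), (z, 16, d)} with {(s, 3, q)} → {(a, 33, p), (q, 4, q), (r, 15, u), (s, 3, q), (u, 22, w), (v, 21, r), (z, 16, d)}
Difference: {(a, 33, p), (q, 4, q), (r, 15, u), (s, 3, q), (u, 22, w), (v, 21, r), (z, 16, d)} with {(d, 35, m), (w, 15, z), (x, 21, t), (y, 32, c)} → {(a, 33, p), (q, 4, q), (r, 15, u), (s, 3, q), (u, 22, w), (v, 21, r), (z, 16, d)}
π_{F, B} gives {(15, u), (16, d), (21, r), (22, w), (3, q), (33, p), (4, q)}.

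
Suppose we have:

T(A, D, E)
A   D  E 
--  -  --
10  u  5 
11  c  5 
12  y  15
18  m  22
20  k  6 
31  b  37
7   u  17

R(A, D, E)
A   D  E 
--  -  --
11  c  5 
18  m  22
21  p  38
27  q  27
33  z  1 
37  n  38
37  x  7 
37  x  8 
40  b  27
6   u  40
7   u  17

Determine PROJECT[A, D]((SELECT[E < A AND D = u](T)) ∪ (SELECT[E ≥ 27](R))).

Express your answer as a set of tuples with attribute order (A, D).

Filtering on E < A AND D = u leaves {(10, u, 5)}.
Filtering on E ≥ 27 leaves {(21, p, 38), (27, q, 27), (37, n, 38), (40, b, 27), (6, u, 40)}.
Taking the union: {(10, u, 5), (21, p, 38), (27, q, 27), (37, n, 38), (40, b, 27), (6, u, 40)}
π[A, D]: project onto (A, D) → {(10, u), (21, p), (27, q), (37, n), (40, b), (6, u)}

{(10, u), (21, p), (27, q), (37, n), (40, b), (6, u)}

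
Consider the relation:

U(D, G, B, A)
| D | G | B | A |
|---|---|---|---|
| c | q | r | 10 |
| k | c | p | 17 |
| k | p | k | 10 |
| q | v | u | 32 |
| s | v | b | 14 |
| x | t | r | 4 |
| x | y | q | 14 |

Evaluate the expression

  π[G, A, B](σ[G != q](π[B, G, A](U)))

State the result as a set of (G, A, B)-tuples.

Projecting to B, G, A: {(b, v, 14), (k, p, 10), (p, c, 17), (q, y, 14), (r, q, 10), (r, t, 4), (u, v, 32)}
Selection G != q: {(b, v, 14), (k, p, 10), (p, c, 17), (q, y, 14), (r, t, 4), (u, v, 32)}
Projecting to G, A, B: {(c, 17, p), (p, 10, k), (t, 4, r), (v, 14, b), (v, 32, u), (y, 14, q)}

{(c, 17, p), (p, 10, k), (t, 4, r), (v, 14, b), (v, 32, u), (y, 14, q)}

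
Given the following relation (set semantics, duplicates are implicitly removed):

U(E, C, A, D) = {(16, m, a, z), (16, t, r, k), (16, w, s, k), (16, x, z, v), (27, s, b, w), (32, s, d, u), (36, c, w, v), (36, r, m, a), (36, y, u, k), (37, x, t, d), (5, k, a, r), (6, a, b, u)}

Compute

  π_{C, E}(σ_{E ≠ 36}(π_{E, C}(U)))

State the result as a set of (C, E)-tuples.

{(a, 6), (k, 5), (m, 16), (s, 27), (s, 32), (t, 16), (w, 16), (x, 16), (x, 37)}

Keep only column(s) E, C: {(16, m), (16, t), (16, w), (16, x), (27, s), (32, s), (36, c), (36, r), (36, y), (37, x), (5, k), (6, a)}
σ[E ≠ 36]: keep tuples satisfying E ≠ 36 → {(16, m), (16, t), (16, w), (16, x), (27, s), (32, s), (37, x), (5, k), (6, a)}
Keep only column(s) C, E: {(a, 6), (k, 5), (m, 16), (s, 27), (s, 32), (t, 16), (w, 16), (x, 16), (x, 37)}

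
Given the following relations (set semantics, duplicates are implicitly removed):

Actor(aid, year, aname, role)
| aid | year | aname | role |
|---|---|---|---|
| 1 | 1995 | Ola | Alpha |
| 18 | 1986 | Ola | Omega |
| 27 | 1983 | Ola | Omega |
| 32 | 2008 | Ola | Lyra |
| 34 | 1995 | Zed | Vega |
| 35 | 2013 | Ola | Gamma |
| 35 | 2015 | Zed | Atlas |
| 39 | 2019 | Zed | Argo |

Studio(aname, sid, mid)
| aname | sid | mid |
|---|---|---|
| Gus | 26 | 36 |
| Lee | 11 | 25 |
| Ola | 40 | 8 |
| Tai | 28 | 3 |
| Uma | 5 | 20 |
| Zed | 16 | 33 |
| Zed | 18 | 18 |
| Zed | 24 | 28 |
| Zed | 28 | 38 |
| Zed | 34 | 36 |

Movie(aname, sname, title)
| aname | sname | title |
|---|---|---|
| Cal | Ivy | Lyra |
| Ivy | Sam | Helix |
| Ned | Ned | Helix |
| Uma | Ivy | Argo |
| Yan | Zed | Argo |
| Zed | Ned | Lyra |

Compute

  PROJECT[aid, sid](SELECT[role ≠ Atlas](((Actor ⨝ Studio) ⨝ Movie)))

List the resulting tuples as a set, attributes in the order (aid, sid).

{(34, 16), (34, 18), (34, 24), (34, 28), (34, 34), (39, 16), (39, 18), (39, 24), (39, 28), (39, 34)}

Actor ⋈ Studio (natural join on aname): {(1, 1995, Ola, Alpha, 40, 8), (18, 1986, Ola, Omega, 40, 8), (27, 1983, Ola, Omega, 40, 8), (32, 2008, Ola, Lyra, 40, 8), (34, 1995, Zed, Vega, 16, 33), (34, 1995, Zed, Vega, 18, 18), (34, 1995, Zed, Vega, 24, 28), (34, 1995, Zed, Vega, 28, 38), (34, 1995, Zed, Vega, 34, 36), (35, 2013, Ola, Gamma, 40, 8), (35, 2015, Zed, Atlas, 16, 33), (35, 2015, Zed, Atlas, 18, 18), (35, 2015, Zed, Atlas, 24, 28), (35, 2015, Zed, Atlas, 28, 38), (35, 2015, Zed, Atlas, 34, 36), (39, 2019, Zed, Argo, 16, 33), (39, 2019, Zed, Argo, 18, 18), (39, 2019, Zed, Argo, 24, 28), (39, 2019, Zed, Argo, 28, 38), (39, 2019, Zed, Argo, 34, 36)}
(Actor ⨝ Studio) ⋈ Movie (natural join on aname): {(34, 1995, Zed, Vega, 16, 33, Ned, Lyra), (34, 1995, Zed, Vega, 18, 18, Ned, Lyra), (34, 1995, Zed, Vega, 24, 28, Ned, Lyra), (34, 1995, Zed, Vega, 28, 38, Ned, Lyra), (34, 1995, Zed, Vega, 34, 36, Ned, Lyra), (35, 2015, Zed, Atlas, 16, 33, Ned, Lyra), (35, 2015, Zed, Atlas, 18, 18, Ned, Lyra), (35, 2015, Zed, Atlas, 24, 28, Ned, Lyra), (35, 2015, Zed, Atlas, 28, 38, Ned, Lyra), (35, 2015, Zed, Atlas, 34, 36, Ned, Lyra), (39, 2019, Zed, Argo, 16, 33, Ned, Lyra), (39, 2019, Zed, Argo, 18, 18, Ned, Lyra), (39, 2019, Zed, Argo, 24, 28, Ned, Lyra), (39, 2019, Zed, Argo, 28, 38, Ned, Lyra), (39, 2019, Zed, Argo, 34, 36, Ned, Lyra)}
Filtering on role ≠ Atlas leaves {(34, 1995, Zed, Vega, 16, 33, Ned, Lyra), (34, 1995, Zed, Vega, 18, 18, Ned, Lyra), (34, 1995, Zed, Vega, 24, 28, Ned, Lyra), (34, 1995, Zed, Vega, 28, 38, Ned, Lyra), (34, 1995, Zed, Vega, 34, 36, Ned, Lyra), (39, 2019, Zed, Argo, 16, 33, Ned, Lyra), (39, 2019, Zed, Argo, 18, 18, Ned, Lyra), (39, 2019, Zed, Argo, 24, 28, Ned, Lyra), (39, 2019, Zed, Argo, 28, 38, Ned, Lyra), (39, 2019, Zed, Argo, 34, 36, Ned, Lyra)}.
π_{aid, sid} gives {(34, 16), (34, 18), (34, 24), (34, 28), (34, 34), (39, 16), (39, 18), (39, 24), (39, 28), (39, 34)}.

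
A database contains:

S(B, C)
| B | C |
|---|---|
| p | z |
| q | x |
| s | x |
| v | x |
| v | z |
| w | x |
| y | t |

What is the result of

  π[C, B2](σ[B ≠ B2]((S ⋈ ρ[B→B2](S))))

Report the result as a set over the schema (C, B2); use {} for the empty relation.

ρ[B→B2]: schema becomes (B2, C); tuples unchanged.
Natural join on C: {(p, z, p), (p, z, v), (q, x, q), (q, x, s), (q, x, v), (q, x, w), (s, x, q), (s, x, s), (s, x, v), (s, x, w), (v, x, q), (v, x, s), (v, x, v), (v, x, w), (v, z, p), (v, z, v), (w, x, q), (w, x, s), (w, x, v), (w, x, w), (y, t, y)}
Filtering on B ≠ B2 leaves {(p, z, v), (q, x, s), (q, x, v), (q, x, w), (s, x, q), (s, x, v), (s, x, w), (v, x, q), (v, x, s), (v, x, w), (v, z, p), (w, x, q), (w, x, s), (w, x, v)}.
π[C, B2]: project onto (C, B2) (8 duplicate(s) eliminated) → {(x, q), (x, s), (x, v), (x, w), (z, p), (z, v)}

{(x, q), (x, s), (x, v), (x, w), (z, p), (z, v)}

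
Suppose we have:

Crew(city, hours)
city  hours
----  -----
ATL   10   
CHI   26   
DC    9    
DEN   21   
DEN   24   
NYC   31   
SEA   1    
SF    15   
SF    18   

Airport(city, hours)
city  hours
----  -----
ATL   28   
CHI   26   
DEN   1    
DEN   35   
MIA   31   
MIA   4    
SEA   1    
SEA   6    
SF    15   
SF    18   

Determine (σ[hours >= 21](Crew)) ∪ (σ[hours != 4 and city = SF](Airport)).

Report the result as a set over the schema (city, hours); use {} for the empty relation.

{(CHI, 26), (DEN, 21), (DEN, 24), (NYC, 31), (SF, 15), (SF, 18)}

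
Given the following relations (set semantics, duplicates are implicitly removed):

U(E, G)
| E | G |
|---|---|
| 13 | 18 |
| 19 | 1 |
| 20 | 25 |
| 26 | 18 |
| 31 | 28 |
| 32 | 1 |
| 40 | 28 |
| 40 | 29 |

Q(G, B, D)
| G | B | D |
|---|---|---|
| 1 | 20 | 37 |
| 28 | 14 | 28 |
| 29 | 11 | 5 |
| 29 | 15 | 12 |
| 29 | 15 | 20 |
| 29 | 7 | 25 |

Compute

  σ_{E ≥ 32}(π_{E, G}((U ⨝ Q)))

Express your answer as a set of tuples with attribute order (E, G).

{(32, 1), (40, 28), (40, 29)}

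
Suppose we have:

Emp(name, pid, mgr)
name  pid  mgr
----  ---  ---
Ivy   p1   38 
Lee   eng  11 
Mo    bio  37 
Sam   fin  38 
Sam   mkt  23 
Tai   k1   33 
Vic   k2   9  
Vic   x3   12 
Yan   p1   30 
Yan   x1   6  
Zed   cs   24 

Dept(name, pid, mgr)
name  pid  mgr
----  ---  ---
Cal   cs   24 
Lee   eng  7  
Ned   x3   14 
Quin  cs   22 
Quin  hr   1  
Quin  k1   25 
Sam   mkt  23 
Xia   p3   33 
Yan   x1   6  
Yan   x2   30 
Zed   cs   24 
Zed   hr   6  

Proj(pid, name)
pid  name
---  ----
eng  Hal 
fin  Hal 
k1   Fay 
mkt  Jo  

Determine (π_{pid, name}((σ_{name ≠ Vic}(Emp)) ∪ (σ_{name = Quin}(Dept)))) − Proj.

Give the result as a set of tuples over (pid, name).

Selection name ≠ Vic: {(Ivy, p1, 38), (Lee, eng, 11), (Mo, bio, 37), (Sam, fin, 38), (Sam, mkt, 23), (Tai, k1, 33), (Yan, p1, 30), (Yan, x1, 6), (Zed, cs, 24)}
Selection name = Quin: {(Quin, cs, 22), (Quin, hr, 1), (Quin, k1, 25)}
Union: {(Ivy, p1, 38), (Lee, eng, 11), (Mo, bio, 37), (Sam, fin, 38), (Sam, mkt, 23), (Tai, k1, 33), (Yan, p1, 30), (Yan, x1, 6), (Zed, cs, 24)} with {(Quin, cs, 22), (Quin, hr, 1), (Quin, k1, 25)} → {(Ivy, p1, 38), (Lee, eng, 11), (Mo, bio, 37), (Quin, cs, 22), (Quin, hr, 1), (Quin, k1, 25), (Sam, fin, 38), (Sam, mkt, 23), (Tai, k1, 33), (Yan, p1, 30), (Yan, x1, 6), (Zed, cs, 24)}
π_{pid, name} gives {(bio, Mo), (cs, Quin), (cs, Zed), (eng, Lee), (fin, Sam), (hr, Quin), (k1, Quin), (k1, Tai), (mkt, Sam), (p1, Ivy), (p1, Yan), (x1, Yan)}.
Difference: {(bio, Mo), (cs, Quin), (cs, Zed), (eng, Lee), (fin, Sam), (hr, Quin), (k1, Quin), (k1, Tai), (mkt, Sam), (p1, Ivy), (p1, Yan), (x1, Yan)} with {(eng, Hal), (fin, Hal), (k1, Fay), (mkt, Jo)} → {(bio, Mo), (cs, Quin), (cs, Zed), (eng, Lee), (fin, Sam), (hr, Quin), (k1, Quin), (k1, Tai), (mkt, Sam), (p1, Ivy), (p1, Yan), (x1, Yan)}

{(bio, Mo), (cs, Quin), (cs, Zed), (eng, Lee), (fin, Sam), (hr, Quin), (k1, Quin), (k1, Tai), (mkt, Sam), (p1, Ivy), (p1, Yan), (x1, Yan)}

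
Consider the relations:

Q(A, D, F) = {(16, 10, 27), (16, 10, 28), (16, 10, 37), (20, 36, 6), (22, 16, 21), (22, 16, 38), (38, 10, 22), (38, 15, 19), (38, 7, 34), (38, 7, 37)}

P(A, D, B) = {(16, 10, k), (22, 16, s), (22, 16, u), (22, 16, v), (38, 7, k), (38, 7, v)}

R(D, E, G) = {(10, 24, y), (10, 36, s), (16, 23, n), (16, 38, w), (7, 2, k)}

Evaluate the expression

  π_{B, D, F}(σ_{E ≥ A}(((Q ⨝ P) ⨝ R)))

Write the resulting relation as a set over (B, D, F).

{(k, 10, 27), (k, 10, 28), (k, 10, 37), (s, 16, 21), (s, 16, 38), (u, 16, 21), (u, 16, 38), (v, 16, 21), (v, 16, 38)}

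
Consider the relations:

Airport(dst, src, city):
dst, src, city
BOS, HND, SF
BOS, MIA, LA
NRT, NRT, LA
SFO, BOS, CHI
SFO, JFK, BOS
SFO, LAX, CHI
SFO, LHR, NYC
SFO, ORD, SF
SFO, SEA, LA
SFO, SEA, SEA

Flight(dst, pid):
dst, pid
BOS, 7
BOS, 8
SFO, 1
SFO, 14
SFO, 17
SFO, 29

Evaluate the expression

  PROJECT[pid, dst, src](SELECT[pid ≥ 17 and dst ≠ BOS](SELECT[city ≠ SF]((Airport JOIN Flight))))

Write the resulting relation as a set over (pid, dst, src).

Airport ⋈ Flight (natural join on dst): {(BOS, HND, SF, 7), (BOS, HND, SF, 8), (BOS, MIA, LA, 7), (BOS, MIA, LA, 8), (SFO, BOS, CHI, 1), (SFO, BOS, CHI, 14), (SFO, BOS, CHI, 17), (SFO, BOS, CHI, 29), (SFO, JFK, BOS, 1), (SFO, JFK, BOS, 14), (SFO, JFK, BOS, 17), (SFO, JFK, BOS, 29), (SFO, LAX, CHI, 1), (SFO, LAX, CHI, 14), (SFO, LAX, CHI, 17), (SFO, LAX, CHI, 29), (SFO, LHR, NYC, 1), (SFO, LHR, NYC, 14), (SFO, LHR, NYC, 17), (SFO, LHR, NYC, 29), (SFO, ORD, SF, 1), (SFO, ORD, SF, 14), (SFO, ORD, SF, 17), (SFO, ORD, SF, 29), (SFO, SEA, LA, 1), (SFO, SEA, LA, 14), (SFO, SEA, LA, 17), (SFO, SEA, LA, 29), (SFO, SEA, SEA, 1), (SFO, SEA, SEA, 14), (SFO, SEA, SEA, 17), (SFO, SEA, SEA, 29)}
Filtering on city ≠ SF leaves {(BOS, MIA, LA, 7), (BOS, MIA, LA, 8), (SFO, BOS, CHI, 1), (SFO, BOS, CHI, 14), (SFO, BOS, CHI, 17), (SFO, BOS, CHI, 29), (SFO, JFK, BOS, 1), (SFO, JFK, BOS, 14), (SFO, JFK, BOS, 17), (SFO, JFK, BOS, 29), (SFO, LAX, CHI, 1), (SFO, LAX, CHI, 14), (SFO, LAX, CHI, 17), (SFO, LAX, CHI, 29), (SFO, LHR, NYC, 1), (SFO, LHR, NYC, 14), (SFO, LHR, NYC, 17), (SFO, LHR, NYC, 29), (SFO, SEA, LA, 1), (SFO, SEA, LA, 14), (SFO, SEA, LA, 17), (SFO, SEA, LA, 29), (SFO, SEA, SEA, 1), (SFO, SEA, SEA, 14), (SFO, SEA, SEA, 17), (SFO, SEA, SEA, 29)}.
Filtering on pid ≥ 17 and dst ≠ BOS leaves {(SFO, BOS, CHI, 17), (SFO, BOS, CHI, 29), (SFO, JFK, BOS, 17), (SFO, JFK, BOS, 29), (SFO, LAX, CHI, 17), (SFO, LAX, CHI, 29), (SFO, LHR, NYC, 17), (SFO, LHR, NYC, 29), (SFO, SEA, LA, 17), (SFO, SEA, LA, 29), (SFO, SEA, SEA, 17), (SFO, SEA, SEA, 29)}.
Keep only column(s) pid, dst, src (2 duplicate(s) eliminated): {(17, SFO, BOS), (17, SFO, JFK), (17, SFO, LAX), (17, SFO, LHR), (17, SFO, SEA), (29, SFO, BOS), (29, SFO, JFK), (29, SFO, LAX), (29, SFO, LHR), (29, SFO, SEA)}

{(17, SFO, BOS), (17, SFO, JFK), (17, SFO, LAX), (17, SFO, LHR), (17, SFO, SEA), (29, SFO, BOS), (29, SFO, JFK), (29, SFO, LAX), (29, SFO, LHR), (29, SFO, SEA)}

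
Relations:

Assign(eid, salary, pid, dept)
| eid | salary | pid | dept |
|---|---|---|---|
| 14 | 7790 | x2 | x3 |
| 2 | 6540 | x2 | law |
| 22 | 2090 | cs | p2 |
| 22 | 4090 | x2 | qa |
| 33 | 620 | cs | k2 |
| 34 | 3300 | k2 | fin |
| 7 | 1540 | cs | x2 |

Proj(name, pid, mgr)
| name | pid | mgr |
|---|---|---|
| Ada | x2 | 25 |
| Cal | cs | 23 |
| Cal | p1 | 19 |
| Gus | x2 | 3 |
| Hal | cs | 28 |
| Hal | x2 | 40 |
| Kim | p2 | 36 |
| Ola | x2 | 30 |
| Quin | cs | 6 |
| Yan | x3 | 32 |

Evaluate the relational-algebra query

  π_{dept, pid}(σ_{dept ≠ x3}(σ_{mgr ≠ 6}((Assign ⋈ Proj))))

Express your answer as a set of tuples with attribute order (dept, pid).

Assign ⋈ Proj (natural join on pid): {(14, 7790, x2, x3, Ada, 25), (14, 7790, x2, x3, Gus, 3), (14, 7790, x2, x3, Hal, 40), (14, 7790, x2, x3, Ola, 30), (2, 6540, x2, law, Ada, 25), (2, 6540, x2, law, Gus, 3), (2, 6540, x2, law, Hal, 40), (2, 6540, x2, law, Ola, 30), (22, 2090, cs, p2, Cal, 23), (22, 2090, cs, p2, Hal, 28), (22, 2090, cs, p2, Quin, 6), (22, 4090, x2, qa, Ada, 25), (22, 4090, x2, qa, Gus, 3), (22, 4090, x2, qa, Hal, 40), (22, 4090, x2, qa, Ola, 30), (33, 620, cs, k2, Cal, 23), (33, 620, cs, k2, Hal, 28), (33, 620, cs, k2, Quin, 6), (7, 1540, cs, x2, Cal, 23), (7, 1540, cs, x2, Hal, 28), (7, 1540, cs, x2, Quin, 6)}
σ[mgr ≠ 6]: keep tuples satisfying mgr ≠ 6 → {(14, 7790, x2, x3, Ada, 25), (14, 7790, x2, x3, Gus, 3), (14, 7790, x2, x3, Hal, 40), (14, 7790, x2, x3, Ola, 30), (2, 6540, x2, law, Ada, 25), (2, 6540, x2, law, Gus, 3), (2, 6540, x2, law, Hal, 40), (2, 6540, x2, law, Ola, 30), (22, 2090, cs, p2, Cal, 23), (22, 2090, cs, p2, Hal, 28), (22, 4090, x2, qa, Ada, 25), (22, 4090, x2, qa, Gus, 3), (22, 4090, x2, qa, Hal, 40), (22, 4090, x2, qa, Ola, 30), (33, 620, cs, k2, Cal, 23), (33, 620, cs, k2, Hal, 28), (7, 1540, cs, x2, Cal, 23), (7, 1540, cs, x2, Hal, 28)}
σ[dept ≠ x3]: keep tuples satisfying dept ≠ x3 → {(2, 6540, x2, law, Ada, 25), (2, 6540, x2, law, Gus, 3), (2, 6540, x2, law, Hal, 40), (2, 6540, x2, law, Ola, 30), (22, 2090, cs, p2, Cal, 23), (22, 2090, cs, p2, Hal, 28), (22, 4090, x2, qa, Ada, 25), (22, 4090, x2, qa, Gus, 3), (22, 4090, x2, qa, Hal, 40), (22, 4090, x2, qa, Ola, 30), (33, 620, cs, k2, Cal, 23), (33, 620, cs, k2, Hal, 28), (7, 1540, cs, x2, Cal, 23), (7, 1540, cs, x2, Hal, 28)}
π_{dept, pid} gives {(k2, cs), (law, x2), (p2, cs), (qa, x2), (x2, cs)} (9 duplicate(s) eliminated).

{(k2, cs), (law, x2), (p2, cs), (qa, x2), (x2, cs)}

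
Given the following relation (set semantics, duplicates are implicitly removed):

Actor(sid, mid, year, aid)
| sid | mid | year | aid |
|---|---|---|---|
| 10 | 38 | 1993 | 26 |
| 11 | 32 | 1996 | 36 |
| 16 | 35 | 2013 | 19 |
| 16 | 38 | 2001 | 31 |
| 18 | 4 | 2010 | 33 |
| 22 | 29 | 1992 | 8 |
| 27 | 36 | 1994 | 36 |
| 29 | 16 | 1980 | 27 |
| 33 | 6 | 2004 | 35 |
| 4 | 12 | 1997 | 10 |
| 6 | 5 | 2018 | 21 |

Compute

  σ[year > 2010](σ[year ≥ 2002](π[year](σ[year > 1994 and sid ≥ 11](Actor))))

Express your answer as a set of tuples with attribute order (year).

Filtering on year > 1994 and sid ≥ 11 leaves {(11, 32, 1996, 36), (16, 35, 2013, 19), (16, 38, 2001, 31), (18, 4, 2010, 33), (33, 6, 2004, 35)}.
π[year]: project onto (year) → {1996, 2001, 2004, 2010, 2013}
Filtering on year ≥ 2002 leaves {2004, 2010, 2013}.
Filtering on year > 2010 leaves {2013}.

{2013}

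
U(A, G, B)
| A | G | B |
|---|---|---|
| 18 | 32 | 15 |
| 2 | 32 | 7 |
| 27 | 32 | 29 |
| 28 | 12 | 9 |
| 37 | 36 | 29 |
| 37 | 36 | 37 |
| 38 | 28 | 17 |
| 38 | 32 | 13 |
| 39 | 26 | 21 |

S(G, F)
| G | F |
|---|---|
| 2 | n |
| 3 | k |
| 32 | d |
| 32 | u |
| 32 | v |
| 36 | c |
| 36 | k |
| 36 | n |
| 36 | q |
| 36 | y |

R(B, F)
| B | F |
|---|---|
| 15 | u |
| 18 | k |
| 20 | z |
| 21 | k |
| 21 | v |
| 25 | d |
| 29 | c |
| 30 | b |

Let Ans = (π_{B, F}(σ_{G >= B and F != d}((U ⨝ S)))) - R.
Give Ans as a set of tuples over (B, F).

{(13, u), (13, v), (15, v), (29, k), (29, n), (29, q), (29, u), (29, v), (29, y), (7, u), (7, v)}

Natural join on G: {(18, 32, 15, d), (18, 32, 15, u), (18, 32, 15, v), (2, 32, 7, d), (2, 32, 7, u), (2, 32, 7, v), (27, 32, 29, d), (27, 32, 29, u), (27, 32, 29, v), (37, 36, 29, c), (37, 36, 29, k), (37, 36, 29, n), (37, 36, 29, q), (37, 36, 29, y), (37, 36, 37, c), (37, 36, 37, k), (37, 36, 37, n), (37, 36, 37, q), (37, 36, 37, y), (38, 32, 13, d), (38, 32, 13, u), (38, 32, 13, v)}
Selection G >= B and F != d: {(18, 32, 15, u), (18, 32, 15, v), (2, 32, 7, u), (2, 32, 7, v), (27, 32, 29, u), (27, 32, 29, v), (37, 36, 29, c), (37, 36, 29, k), (37, 36, 29, n), (37, 36, 29, q), (37, 36, 29, y), (38, 32, 13, u), (38, 32, 13, v)}
π_{B, F} gives {(13, u), (13, v), (15, u), (15, v), (29, c), (29, k), (29, n), (29, q), (29, u), (29, v), (29, y), (7, u), (7, v)}.
Set difference of the two operands is {(13, u), (13, v), (15, v), (29, k), (29, n), (29, q), (29, u), (29, v), (29, y), (7, u), (7, v)}.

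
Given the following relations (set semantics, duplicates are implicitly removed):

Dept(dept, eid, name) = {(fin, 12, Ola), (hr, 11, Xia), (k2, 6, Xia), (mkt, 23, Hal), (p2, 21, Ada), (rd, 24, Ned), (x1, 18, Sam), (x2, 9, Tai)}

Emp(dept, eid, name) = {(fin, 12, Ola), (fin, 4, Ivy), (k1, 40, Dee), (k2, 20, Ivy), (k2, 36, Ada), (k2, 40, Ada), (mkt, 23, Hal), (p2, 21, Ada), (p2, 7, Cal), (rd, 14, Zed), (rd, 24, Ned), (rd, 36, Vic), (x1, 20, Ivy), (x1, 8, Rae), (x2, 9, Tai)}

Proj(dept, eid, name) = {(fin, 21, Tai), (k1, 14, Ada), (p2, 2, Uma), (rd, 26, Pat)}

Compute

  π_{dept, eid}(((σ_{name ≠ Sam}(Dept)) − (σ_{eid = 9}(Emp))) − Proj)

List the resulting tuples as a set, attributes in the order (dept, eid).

{(fin, 12), (hr, 11), (k2, 6), (mkt, 23), (p2, 21), (rd, 24)}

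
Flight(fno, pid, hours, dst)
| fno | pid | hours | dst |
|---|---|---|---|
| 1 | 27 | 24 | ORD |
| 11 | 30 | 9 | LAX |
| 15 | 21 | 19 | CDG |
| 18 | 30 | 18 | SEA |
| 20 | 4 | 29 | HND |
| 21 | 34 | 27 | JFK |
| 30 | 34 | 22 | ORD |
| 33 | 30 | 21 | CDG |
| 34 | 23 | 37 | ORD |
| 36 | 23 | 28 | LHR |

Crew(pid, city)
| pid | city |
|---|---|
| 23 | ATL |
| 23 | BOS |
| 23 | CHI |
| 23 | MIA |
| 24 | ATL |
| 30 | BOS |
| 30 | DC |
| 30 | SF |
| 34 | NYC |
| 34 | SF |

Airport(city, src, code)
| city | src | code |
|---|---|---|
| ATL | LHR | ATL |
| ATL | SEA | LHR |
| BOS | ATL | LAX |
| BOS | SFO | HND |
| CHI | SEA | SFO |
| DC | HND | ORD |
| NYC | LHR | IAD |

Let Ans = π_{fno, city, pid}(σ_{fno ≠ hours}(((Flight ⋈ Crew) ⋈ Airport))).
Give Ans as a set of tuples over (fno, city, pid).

Joining Flight and Crew on pid yields {(11, 30, 9, LAX, BOS), (11, 30, 9, LAX, DC), (11, 30, 9, LAX, SF), (18, 30, 18, SEA, BOS), (18, 30, 18, SEA, DC), (18, 30, 18, SEA, SF), (21, 34, 27, JFK, NYC), (21, 34, 27, JFK, SF), (30, 34, 22, ORD, NYC), (30, 34, 22, ORD, SF), (33, 30, 21, CDG, BOS), (33, 30, 21, CDG, DC), (33, 30, 21, CDG, SF), (34, 23, 37, ORD, ATL), (34, 23, 37, ORD, BOS), (34, 23, 37, ORD, CHI), (34, 23, 37, ORD, MIA), (36, 23, 28, LHR, ATL), (36, 23, 28, LHR, BOS), (36, 23, 28, LHR, CHI), (36, 23, 28, LHR, MIA)}.
Joining (Flight ⋈ Crew) and Airport on city yields {(11, 30, 9, LAX, BOS, ATL, LAX), (11, 30, 9, LAX, BOS, SFO, HND), (11, 30, 9, LAX, DC, HND, ORD), (18, 30, 18, SEA, BOS, ATL, LAX), (18, 30, 18, SEA, BOS, SFO, HND), (18, 30, 18, SEA, DC, HND, ORD), (21, 34, 27, JFK, NYC, LHR, IAD), (30, 34, 22, ORD, NYC, LHR, IAD), (33, 30, 21, CDG, BOS, ATL, LAX), (33, 30, 21, CDG, BOS, SFO, HND), (33, 30, 21, CDG, DC, HND, ORD), (34, 23, 37, ORD, ATL, LHR, ATL), (34, 23, 37, ORD, ATL, SEA, LHR), (34, 23, 37, ORD, BOS, ATL, LAX), (34, 23, 37, ORD, BOS, SFO, HND), (34, 23, 37, ORD, CHI, SEA, SFO), (36, 23, 28, LHR, ATL, LHR, ATL), (36, 23, 28, LHR, ATL, SEA, LHR), (36, 23, 28, LHR, BOS, ATL, LAX), (36, 23, 28, LHR, BOS, SFO, HND), (36, 23, 28, LHR, CHI, SEA, SFO)}.
Filtering on fno ≠ hours leaves {(11, 30, 9, LAX, BOS, ATL, LAX), (11, 30, 9, LAX, BOS, SFO, HND), (11, 30, 9, LAX, DC, HND, ORD), (21, 34, 27, JFK, NYC, LHR, IAD), (30, 34, 22, ORD, NYC, LHR, IAD), (33, 30, 21, CDG, BOS, ATL, LAX), (33, 30, 21, CDG, BOS, SFO, HND), (33, 30, 21, CDG, DC, HND, ORD), (34, 23, 37, ORD, ATL, LHR, ATL), (34, 23, 37, ORD, ATL, SEA, LHR), (34, 23, 37, ORD, BOS, ATL, LAX), (34, 23, 37, ORD, BOS, SFO, HND), (34, 23, 37, ORD, CHI, SEA, SFO), (36, 23, 28, LHR, ATL, LHR, ATL), (36, 23, 28, LHR, ATL, SEA, LHR), (36, 23, 28, LHR, BOS, ATL, LAX), (36, 23, 28, LHR, BOS, SFO, HND), (36, 23, 28, LHR, CHI, SEA, SFO)}.
π_{fno, city, pid} gives {(11, BOS, 30), (11, DC, 30), (21, NYC, 34), (30, NYC, 34), (33, BOS, 30), (33, DC, 30), (34, ATL, 23), (34, BOS, 23), (34, CHI, 23), (36, ATL, 23), (36, BOS, 23), (36, CHI, 23)} (6 duplicate(s) eliminated).

{(11, BOS, 30), (11, DC, 30), (21, NYC, 34), (30, NYC, 34), (33, BOS, 30), (33, DC, 30), (34, ATL, 23), (34, BOS, 23), (34, CHI, 23), (36, ATL, 23), (36, BOS, 23), (36, CHI, 23)}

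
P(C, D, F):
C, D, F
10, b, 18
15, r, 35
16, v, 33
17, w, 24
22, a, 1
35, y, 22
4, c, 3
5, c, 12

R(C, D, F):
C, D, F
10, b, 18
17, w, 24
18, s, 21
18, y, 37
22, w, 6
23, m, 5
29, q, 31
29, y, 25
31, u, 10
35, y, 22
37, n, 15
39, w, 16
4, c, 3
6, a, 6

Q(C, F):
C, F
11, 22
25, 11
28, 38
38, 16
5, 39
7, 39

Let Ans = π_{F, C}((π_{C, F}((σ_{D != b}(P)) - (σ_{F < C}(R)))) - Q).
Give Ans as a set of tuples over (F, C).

Selection D != b: {(15, r, 35), (16, v, 33), (17, w, 24), (22, a, 1), (35, y, 22), (4, c, 3), (5, c, 12)}
Selection F < C: {(22, w, 6), (23, m, 5), (29, y, 25), (31, u, 10), (35, y, 22), (37, n, 15), (39, w, 16), (4, c, 3)}
Difference: {(15, r, 35), (16, v, 33), (17, w, 24), (22, a, 1), (35, y, 22), (4, c, 3), (5, c, 12)} with {(22, w, 6), (23, m, 5), (29, y, 25), (31, u, 10), (35, y, 22), (37, n, 15), (39, w, 16), (4, c, 3)} → {(15, r, 35), (16, v, 33), (17, w, 24), (22, a, 1), (5, c, 12)}
π[C, F]: project onto (C, F) → {(15, 35), (16, 33), (17, 24), (22, 1), (5, 12)}
Difference: {(15, 35), (16, 33), (17, 24), (22, 1), (5, 12)} with {(11, 22), (25, 11), (28, 38), (38, 16), (5, 39), (7, 39)} → {(15, 35), (16, 33), (17, 24), (22, 1), (5, 12)}
π[F, C]: project onto (F, C) → {(1, 22), (12, 5), (24, 17), (33, 16), (35, 15)}

{(1, 22), (12, 5), (24, 17), (33, 16), (35, 15)}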